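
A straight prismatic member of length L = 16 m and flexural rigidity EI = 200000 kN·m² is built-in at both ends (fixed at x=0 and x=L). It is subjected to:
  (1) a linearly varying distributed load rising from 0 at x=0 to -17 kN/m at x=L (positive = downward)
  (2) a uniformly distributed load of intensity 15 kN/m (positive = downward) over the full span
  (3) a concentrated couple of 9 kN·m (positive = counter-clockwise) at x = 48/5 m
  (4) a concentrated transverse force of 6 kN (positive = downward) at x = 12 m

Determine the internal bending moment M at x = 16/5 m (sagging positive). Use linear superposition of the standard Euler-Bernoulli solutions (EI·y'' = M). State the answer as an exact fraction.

M(16/5) = 4291/750 kN·m

Load 1 — triangular load w₀=-17 kN/m (0→w₀ over full span):
  M_1 = 3w₀Lx/20 - w₀L²/30 - w₀x³/(6L) = 3·(-17)·16·(16/5)/20 - (-17)·16²/30 - (-17)·(16/5)³/(6·16) = 7616/375 kN·m
Load 2 — uniform load w=15 kN/m over full span:
  M_2 = wLx/2 - wL²/12 - wx²/2 = 15·16·(16/5)/2 - 15·16²/12 - 15·(16/5)²/2 = -64/5 kN·m
Load 3 — applied couple M₀=9 kN·m at a=48/5 m (b=L-a=32/5):
  M_3 = R_Ax - M_A  [x≤a] with R_A=81/100, M_A=72/25 = (81/100)·(16/5) - (72/25) = -36/125 kN·m
Load 4 — point force P=6 kN at a=12 m (b=L-a=4):
  M_4 = Pb²(3a+b)x/L³ - Pab²/L²  [x≤a] = 6·4²·(3·12+4)·(16/5)/16³ - 6·12·4²/16² = -3/2 kN·m
Superposition: M = Σ M_i = 4291/750 kN·m ≈ 5.721333 kN·m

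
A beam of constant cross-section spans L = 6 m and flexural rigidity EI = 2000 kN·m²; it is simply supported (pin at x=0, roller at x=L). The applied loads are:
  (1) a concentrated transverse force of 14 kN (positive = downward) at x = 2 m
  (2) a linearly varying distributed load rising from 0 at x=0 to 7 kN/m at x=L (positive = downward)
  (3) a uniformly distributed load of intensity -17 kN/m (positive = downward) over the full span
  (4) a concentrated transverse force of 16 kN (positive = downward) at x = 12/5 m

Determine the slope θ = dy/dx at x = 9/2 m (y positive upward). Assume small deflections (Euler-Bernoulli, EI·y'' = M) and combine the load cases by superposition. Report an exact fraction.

θ(9/2) = -11217947/576000000 rad

Load 1 — point force P=14 kN at a=2 m (b=L-a=4):
  θ_1 = -Pa(2L²-6Lx+3x²+a²)/(6LEI)  [x>a] = -14·2·(2·6²-6·6·(9/2)+3·(9/2)²+2²)/(6·6·2000) = 707/72000 rad
Load 2 — triangular load w₀=7 kN/m (0→w₀ over full span):
  θ_2 = -w₀(7L⁴-30L²x²+15x⁴)/(360LEI) = -7·(7·6⁴-30·6²·(9/2)²+15·(9/2)⁴)/(360·6·2000) = 27573/2560000 rad
Load 3 — uniform load w=-17 kN/m over full span:
  θ_3 = -w(L³-6Lx²+4x³)/(24EI) = -(-17)·(6³-6·6·(9/2)²+4·(9/2)³)/(24·2000) = -1683/32000 rad
Load 4 — point force P=16 kN at a=12/5 m (b=L-a=18/5):
  θ_4 = -Pa(2L²-6Lx+3x²+a²)/(6LEI)  [x>a] = -16·(12/5)·(2·6²-6·6·(9/2)+3·(9/2)²+(12/5)²)/(6·6·2000) = 783/62500 rad
Superposition: θ = Σ θ_i = -11217947/576000000 rad ≈ -0.019476 rad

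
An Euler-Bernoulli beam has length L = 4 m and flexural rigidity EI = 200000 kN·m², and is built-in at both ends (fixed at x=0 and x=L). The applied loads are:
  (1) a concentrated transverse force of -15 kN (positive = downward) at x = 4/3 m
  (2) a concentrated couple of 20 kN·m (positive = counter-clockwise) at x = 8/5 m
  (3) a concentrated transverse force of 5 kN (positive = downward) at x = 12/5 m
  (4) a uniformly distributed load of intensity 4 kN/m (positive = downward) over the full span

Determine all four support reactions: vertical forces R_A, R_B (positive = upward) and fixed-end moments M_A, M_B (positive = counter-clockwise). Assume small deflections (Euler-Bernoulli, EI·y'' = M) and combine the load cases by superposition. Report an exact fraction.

Load 1 — point force P=-15 kN at a=4/3 m (b=L-a=8/3):
  R_A = Pb²(3a+b)/L³ = (-15)·(8/3)²·(3·(4/3)+(8/3))/4³ = -100/9 kN
  M_A = Pab²/L² = (-15)·(4/3)·(8/3)²/4² = -80/9 kN·m
  R_B = Pa²(a+3b)/L³ = (-15)·(4/3)²·((4/3)+3·(8/3))/4³ = -35/9 kN
  M_B = -Pa²b/L² = -(-15)·(4/3)²·(8/3)/4² = 40/9 kN·m
Load 2 — applied couple M₀=20 kN·m at a=8/5 m (b=L-a=12/5):
  R_A = 6M₀ab/L³ = 6·20·(8/5)·(12/5)/4³ = 36/5 kN
  M_A = M₀b(2a-b)/L² = 20·(12/5)·(2·(8/5)-(12/5))/4² = 12/5 kN·m
  R_B = -6M₀ab/L³ = -6·20·(8/5)·(12/5)/4³ = -36/5 kN
  M_B = M₀a(2b-a)/L² = 20·(8/5)·(2·(12/5)-(8/5))/4² = 32/5 kN·m
Load 3 — point force P=5 kN at a=12/5 m (b=L-a=8/5):
  R_A = Pb²(3a+b)/L³ = 5·(8/5)²·(3·(12/5)+(8/5))/4³ = 44/25 kN
  M_A = Pab²/L² = 5·(12/5)·(8/5)²/4² = 48/25 kN·m
  R_B = Pa²(a+3b)/L³ = 5·(12/5)²·((12/5)+3·(8/5))/4³ = 81/25 kN
  M_B = -Pa²b/L² = -5·(12/5)²·(8/5)/4² = -72/25 kN·m
Load 4 — uniform load w=4 kN/m over full span:
  R_A = wL/2 = 4·4/2 = 8 kN
  M_A = wL²/12 = 4·4²/12 = 16/3 kN·m
  R_B = wL/2 = 4·4/2 = 8 kN
  M_B = -wL²/12 = -4·4²/12 = -16/3 kN·m
Superposition: R_A = 1316/225 kN, M_A = 172/225 kN·m, R_B = 34/225 kN, M_B = 592/225 kN·m

R_A = 1316/225 kN, M_A = 172/225 kN·m, R_B = 34/225 kN, M_B = 592/225 kN·m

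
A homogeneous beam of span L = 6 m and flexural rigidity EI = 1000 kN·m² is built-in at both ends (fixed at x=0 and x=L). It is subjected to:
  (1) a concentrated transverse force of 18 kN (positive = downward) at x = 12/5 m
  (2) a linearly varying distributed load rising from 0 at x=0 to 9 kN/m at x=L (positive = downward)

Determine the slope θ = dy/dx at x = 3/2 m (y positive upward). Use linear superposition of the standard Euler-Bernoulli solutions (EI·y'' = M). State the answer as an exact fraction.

Load 1 — point force P=18 kN at a=12/5 m (b=L-a=18/5):
  θ_1 = -Pb²x(2aL-(3a+b)x)/(2L³EI)  [x≤a] = -18·(18/5)²·(3/2)·(2·(12/5)·6-(3·(12/5)+(18/5))·(3/2))/(2·6³·1000) = -5103/500000 rad
Load 2 — triangular load w₀=9 kN/m (0→w₀ over full span):
  θ_2 = -w₀(2x(L-x)(L-2x)(x+2L)+x²(L-x)²)/(120LEI) = -9·(2·(3/2)·(6-(3/2))·(6-2·(3/2))·((3/2)+2·6)+(3/2)²·(6-(3/2))²)/(120·6·1000) = -9477/1280000 rad
Superposition: θ = Σ θ_i = -563517/32000000 rad ≈ -0.017610 rad

θ(3/2) = -563517/32000000 rad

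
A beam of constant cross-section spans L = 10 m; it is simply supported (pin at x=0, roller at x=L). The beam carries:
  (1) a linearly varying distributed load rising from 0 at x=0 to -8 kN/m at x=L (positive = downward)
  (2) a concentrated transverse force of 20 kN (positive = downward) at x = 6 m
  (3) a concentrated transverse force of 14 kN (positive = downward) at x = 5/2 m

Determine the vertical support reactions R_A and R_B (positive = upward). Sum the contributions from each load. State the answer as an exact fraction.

R_A = 31/6 kN, R_B = -67/6 kN

Load 1 — triangular load w₀=-8 kN/m (0→w₀ over full span):
  R_A = w₀L/6 = (-8)·10/6 = -40/3 kN
  R_B = w₀L/3 = (-8)·10/3 = -80/3 kN
Load 2 — point force P=20 kN at a=6 m (b=L-a=4):
  R_A = Pb/L = 20·4/10 = 8 kN
  R_B = Pa/L = 20·6/10 = 12 kN
Load 3 — point force P=14 kN at a=5/2 m (b=L-a=15/2):
  R_A = Pb/L = 14·(15/2)/10 = 21/2 kN
  R_B = Pa/L = 14·(5/2)/10 = 7/2 kN
Superposition: R_A = 31/6 kN, R_B = -67/6 kN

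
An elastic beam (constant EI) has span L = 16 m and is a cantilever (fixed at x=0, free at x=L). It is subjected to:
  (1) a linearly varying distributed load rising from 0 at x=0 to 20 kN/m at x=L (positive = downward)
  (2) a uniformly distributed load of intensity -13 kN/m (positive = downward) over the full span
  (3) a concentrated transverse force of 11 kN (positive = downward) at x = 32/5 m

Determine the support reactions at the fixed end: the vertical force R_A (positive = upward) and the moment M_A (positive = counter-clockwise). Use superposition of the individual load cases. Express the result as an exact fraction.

Load 1 — triangular load w₀=20 kN/m (0→w₀ over full span):
  R_A = w₀L/2 = 20·16/2 = 160 kN
  M_A = w₀L²/3 = 20·16²/3 = 5120/3 kN·m
Load 2 — uniform load w=-13 kN/m over full span:
  R_A = wL = (-13)·16 = -208 kN
  M_A = wL²/2 = (-13)·16²/2 = -1664 kN·m
Load 3 — point force P=11 kN at a=32/5 m (b=L-a=48/5):
  R_A = P = 11 kN
  M_A = Pa = 11·(32/5) = 352/5 kN·m
Superposition: R_A = -37 kN, M_A = 1696/15 kN·m

R_A = -37 kN, M_A = 1696/15 kN·m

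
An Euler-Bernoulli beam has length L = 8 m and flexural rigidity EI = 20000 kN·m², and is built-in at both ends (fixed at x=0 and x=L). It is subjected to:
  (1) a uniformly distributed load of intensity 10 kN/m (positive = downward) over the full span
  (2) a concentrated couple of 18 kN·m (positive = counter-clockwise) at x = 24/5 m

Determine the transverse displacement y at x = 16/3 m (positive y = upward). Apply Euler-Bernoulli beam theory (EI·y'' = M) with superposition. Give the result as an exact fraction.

y(16/3) = -16486/3796875 m

Load 1 — uniform load w=10 kN/m over full span:
  y_1 = -wx²(L-x)²/(24EI) = -10·(16/3)²·(8-(16/3))²/(24·20000) = -128/30375 m
Load 2 — applied couple M₀=18 kN·m at a=24/5 m (b=L-a=16/5):
  y_2 = (R_Ax³/6 - M_Ax²/2 - M₀(x-a)²/2)/EI  [x>a] with R_A=81/25, M_A=144/25 = ((81/25)·(16/3)³/6 - (144/25)·(16/3)²/2 - 18·((16/3)-(24/5))²/2)/20000 = -2/15625 m
Superposition: y = Σ y_i = -16486/3796875 m ≈ -0.004342 m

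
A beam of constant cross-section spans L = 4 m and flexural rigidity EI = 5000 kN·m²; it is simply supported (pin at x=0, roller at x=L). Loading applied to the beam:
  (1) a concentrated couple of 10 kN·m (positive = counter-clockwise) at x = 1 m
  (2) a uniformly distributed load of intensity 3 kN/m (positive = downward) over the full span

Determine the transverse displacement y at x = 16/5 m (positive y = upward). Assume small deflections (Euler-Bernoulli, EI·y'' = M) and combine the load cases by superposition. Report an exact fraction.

y(16/5) = -1137/3125000 m

Load 1 — applied couple M₀=10 kN·m at a=1 m (b=L-a=3):
  y_1 = (M₀x³/(6L)-M₀(x-a)²/2+C₁x)/EI  [x>a] with C₁=M₀(3b²-L²)/(6L)=55/12 = (10·(16/5)³/(6·4)-10·((16/5)-1)²/2+(55/12)·(16/5))/5000 = 103/125000 m
Load 2 — uniform load w=3 kN/m over full span:
  y_2 = -wx(L³-2Lx²+x³)/(24EI) = -3·(16/5)·(4³-2·4·(16/5)²+(16/5)³)/(24·5000) = -464/390625 m
Superposition: y = Σ y_i = -1137/3125000 m ≈ -0.000364 m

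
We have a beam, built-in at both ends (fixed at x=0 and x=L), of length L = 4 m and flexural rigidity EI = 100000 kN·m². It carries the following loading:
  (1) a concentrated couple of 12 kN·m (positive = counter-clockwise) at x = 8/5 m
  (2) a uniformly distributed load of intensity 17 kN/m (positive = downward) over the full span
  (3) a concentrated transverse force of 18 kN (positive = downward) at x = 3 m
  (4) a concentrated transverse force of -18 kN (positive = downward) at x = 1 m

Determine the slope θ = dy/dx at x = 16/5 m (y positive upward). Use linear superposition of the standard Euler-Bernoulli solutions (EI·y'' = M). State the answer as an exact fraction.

Load 1 — applied couple M₀=12 kN·m at a=8/5 m (b=L-a=12/5):
  θ_1 = (R_Ax²/2 - M_Ax - M₀(x-a))/EI  [x>a] with R_A=108/25, M_A=36/25 = ((108/25)·(16/5)²/2 - (36/25)·(16/5) - 12·((16/5)-(8/5)))/100000 = -33/1953125 rad
Load 2 — uniform load w=17 kN/m over full span:
  θ_2 = -wx(L-x)(L-2x)/(12EI) = -17·(16/5)·(4-(16/5))·(4-2·(16/5))/(12·100000) = 34/390625 rad
Load 3 — point force P=18 kN at a=3 m (b=L-a=1):
  θ_3 = Pa²(L-x)(2bL-(3b+a)(L-x))/(2L³EI)  [x>a] = 18·3²·(4-(16/5))·(2·1·4-(3·1+3)·(4-(16/5)))/(2·4³·100000) = 81/2500000 rad
Load 4 — point force P=-18 kN at a=1 m (b=L-a=3):
  θ_4 = Pa²(L-x)(2bL-(3b+a)(L-x))/(2L³EI)  [x>a] = (-18)·1²·(4-(16/5))·(2·3·4-(3·3+1)·(4-(16/5)))/(2·4³·100000) = -9/500000 rad
Superposition: θ = Σ θ_i = 1321/15625000 rad ≈ 0.000085 rad

θ(16/5) = 1321/15625000 rad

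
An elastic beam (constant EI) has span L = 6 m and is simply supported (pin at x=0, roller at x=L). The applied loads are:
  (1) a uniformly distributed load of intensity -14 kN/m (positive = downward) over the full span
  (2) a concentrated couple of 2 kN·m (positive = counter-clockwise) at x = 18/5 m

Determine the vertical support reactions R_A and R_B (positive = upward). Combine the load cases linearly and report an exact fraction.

Load 1 — uniform load w=-14 kN/m over full span:
  R_A = wL/2 = (-14)·6/2 = -42 kN
  R_B = wL/2 = (-14)·6/2 = -42 kN
Load 2 — applied couple M₀=2 kN·m at a=18/5 m (b=L-a=12/5):
  R_A = M₀/L = 2/6 = 1/3 kN
  R_B = -M₀/L = -2/6 = -1/3 kN
Superposition: R_A = -125/3 kN, R_B = -127/3 kN

R_A = -125/3 kN, R_B = -127/3 kN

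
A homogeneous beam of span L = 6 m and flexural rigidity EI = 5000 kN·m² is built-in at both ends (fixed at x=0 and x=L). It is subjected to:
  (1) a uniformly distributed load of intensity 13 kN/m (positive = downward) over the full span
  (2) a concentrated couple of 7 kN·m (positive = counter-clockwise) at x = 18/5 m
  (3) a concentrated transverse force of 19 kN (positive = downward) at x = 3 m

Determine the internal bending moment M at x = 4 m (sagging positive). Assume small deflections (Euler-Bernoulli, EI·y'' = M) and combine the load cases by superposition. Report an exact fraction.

Load 1 — uniform load w=13 kN/m over full span:
  M_1 = wLx/2 - wL²/12 - wx²/2 = 13·6·4/2 - 13·6²/12 - 13·4²/2 = 13 kN·m
Load 2 — applied couple M₀=7 kN·m at a=18/5 m (b=L-a=12/5):
  M_2 = R_Ax - M_A - M₀  [x>a] with R_A=42/25, M_A=56/25 = (42/25)·4 - (56/25) - 7 = -63/25 kN·m
Load 3 — point force P=19 kN at a=3 m (b=L-a=3):
  M_3 = Pa²(a+3b)(L-x)/L³ - Pa²b/L²  [x>a] = 19·3²·(3+3·3)·(6-4)/6³ - 19·3²·3/6² = 19/4 kN·m
Superposition: M = Σ M_i = 1523/100 kN·m ≈ 15.230000 kN·m

M(4) = 1523/100 kN·m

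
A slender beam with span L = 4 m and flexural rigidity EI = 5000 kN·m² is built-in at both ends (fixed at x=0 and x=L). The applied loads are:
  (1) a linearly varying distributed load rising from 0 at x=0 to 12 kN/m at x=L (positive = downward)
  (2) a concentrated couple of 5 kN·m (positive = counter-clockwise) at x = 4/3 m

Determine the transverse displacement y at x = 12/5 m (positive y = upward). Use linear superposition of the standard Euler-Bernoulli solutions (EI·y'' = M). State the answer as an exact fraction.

Load 1 — triangular load w₀=12 kN/m (0→w₀ over full span):
  y_1 = -w₀x²(L-x)²(x+2L)/(120LEI) = -12·(12/5)²·(4-(12/5))²·((12/5)+2·4)/(120·4·5000) = -7488/9765625 m
Load 2 — applied couple M₀=5 kN·m at a=4/3 m (b=L-a=8/3):
  y_2 = (R_Ax³/6 - M_Ax²/2 - M₀(x-a)²/2)/EI  [x>a] with R_A=5/3, M_A=0 = ((5/3)·(12/5)³/6 - 0·(12/5)²/2 - 5·((12/5)-(4/3))²/2)/5000 = 28/140625 m
Superposition: y = Σ y_i = -49892/87890625 m ≈ -0.000568 m

y(12/5) = -49892/87890625 m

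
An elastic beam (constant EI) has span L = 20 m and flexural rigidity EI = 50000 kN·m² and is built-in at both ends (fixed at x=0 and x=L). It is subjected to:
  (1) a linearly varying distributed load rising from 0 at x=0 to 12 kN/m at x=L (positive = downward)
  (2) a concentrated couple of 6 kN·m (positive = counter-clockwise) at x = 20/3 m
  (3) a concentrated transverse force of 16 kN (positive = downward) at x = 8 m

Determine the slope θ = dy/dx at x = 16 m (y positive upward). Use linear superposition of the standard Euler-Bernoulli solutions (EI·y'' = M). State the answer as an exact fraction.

Load 1 — triangular load w₀=12 kN/m (0→w₀ over full span):
  θ_1 = -w₀(2x(L-x)(L-2x)(x+2L)+x²(L-x)²)/(120LEI) = -12·(2·16·(20-16)·(20-2·16)·(16+2·20)+16²·(20-16)²)/(120·20·50000) = 128/15625 rad
Load 2 — applied couple M₀=6 kN·m at a=20/3 m (b=L-a=40/3):
  θ_2 = (R_Ax²/2 - M_Ax - M₀(x-a))/EI  [x>a] with R_A=2/5, M_A=0 = ((2/5)·16²/2 - 0·16 - 6·(16-(20/3)))/50000 = -3/31250 rad
Load 3 — point force P=16 kN at a=8 m (b=L-a=12):
  θ_3 = Pa²(L-x)(2bL-(3b+a)(L-x))/(2L³EI)  [x>a] = 16·8²·(20-16)·(2·12·20-(3·12+8)·(20-16))/(2·20³·50000) = 608/390625 rad
Superposition: θ = Σ θ_i = 7541/781250 rad ≈ 0.009652 rad

θ(16) = 7541/781250 rad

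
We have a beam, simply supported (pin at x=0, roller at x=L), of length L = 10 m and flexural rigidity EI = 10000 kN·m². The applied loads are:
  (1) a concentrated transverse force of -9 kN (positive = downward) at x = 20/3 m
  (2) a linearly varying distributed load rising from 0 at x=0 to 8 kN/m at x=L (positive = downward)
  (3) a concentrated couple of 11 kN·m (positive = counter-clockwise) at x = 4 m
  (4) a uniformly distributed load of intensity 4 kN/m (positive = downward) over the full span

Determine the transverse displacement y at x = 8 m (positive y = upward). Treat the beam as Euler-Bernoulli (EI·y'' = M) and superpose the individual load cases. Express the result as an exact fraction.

y(8) = -14449/281250 m

Load 1 — point force P=-9 kN at a=20/3 m (b=L-a=10/3):
  y_1 = -Pa(L-x)(2Lx-a²-x²)/(6LEI)  [x>a] = -(-9)·(20/3)·(10-8)·(2·10·8-(20/3)²-8²)/(6·10·10000) = 58/5625 m
Load 2 — triangular load w₀=8 kN/m (0→w₀ over full span):
  y_2 = -w₀x(7L⁴-10L²x²+3x⁴)/(360LEI) = -8·8·(7·10⁴-10·10²·8²+3·8⁴)/(360·10·10000) = -508/15625 m
Load 3 — applied couple M₀=11 kN·m at a=4 m (b=L-a=6):
  y_3 = (M₀x³/(6L)-M₀(x-a)²/2+C₁x)/EI  [x>a] with C₁=M₀(3b²-L²)/(6L)=22/15 = (11·8³/(6·10)-11·(8-4)²/2+(22/15)·8)/10000 = 11/6250 m
Load 4 — uniform load w=4 kN/m over full span:
  y_4 = -wx(L³-2Lx²+x³)/(24EI) = -4·8·(10³-2·10·8²+8³)/(24·10000) = -58/1875 m
Superposition: y = Σ y_i = -14449/281250 m ≈ -0.051374 m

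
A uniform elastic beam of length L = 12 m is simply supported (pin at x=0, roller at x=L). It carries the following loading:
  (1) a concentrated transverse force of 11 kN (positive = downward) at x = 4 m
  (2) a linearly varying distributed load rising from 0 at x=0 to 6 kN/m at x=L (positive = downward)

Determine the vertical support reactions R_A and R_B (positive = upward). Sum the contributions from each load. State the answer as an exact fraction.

R_A = 58/3 kN, R_B = 83/3 kN

Load 1 — point force P=11 kN at a=4 m (b=L-a=8):
  R_A = Pb/L = 11·8/12 = 22/3 kN
  R_B = Pa/L = 11·4/12 = 11/3 kN
Load 2 — triangular load w₀=6 kN/m (0→w₀ over full span):
  R_A = w₀L/6 = 6·12/6 = 12 kN
  R_B = w₀L/3 = 6·12/3 = 24 kN
Superposition: R_A = 58/3 kN, R_B = 83/3 kN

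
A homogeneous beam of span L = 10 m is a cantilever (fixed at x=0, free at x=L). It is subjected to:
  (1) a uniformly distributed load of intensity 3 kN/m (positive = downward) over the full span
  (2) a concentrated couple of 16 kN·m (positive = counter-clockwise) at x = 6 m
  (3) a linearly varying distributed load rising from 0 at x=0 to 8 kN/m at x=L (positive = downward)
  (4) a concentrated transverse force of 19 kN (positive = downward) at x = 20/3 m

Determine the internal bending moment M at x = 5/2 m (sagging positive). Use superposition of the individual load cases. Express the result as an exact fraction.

M(5/2) = -7591/24 kN·m

Load 1 — uniform load w=3 kN/m over full span:
  M_1 = -w(L-x)²/2 = -3·(10-(5/2))²/2 = -675/8 kN·m
Load 2 — applied couple M₀=16 kN·m at a=6 m (b=L-a=4):
  M_2 = M₀  [x≤a] = 16 = 16 kN·m
Load 3 — triangular load w₀=8 kN/m (0→w₀ over full span):
  M_3 = w₀Lx/2 - w₀L²/3 - w₀x³/(6L) = 8·10·(5/2)/2 - 8·10²/3 - 8·(5/2)³/(6·10) = -675/4 kN·m
Load 4 — point force P=19 kN at a=20/3 m (b=L-a=10/3):
  M_4 = -P(a-x)  [x≤a] = -19·((20/3)-(5/2)) = -475/6 kN·m
Superposition: M = Σ M_i = -7591/24 kN·m ≈ -316.291667 kN·m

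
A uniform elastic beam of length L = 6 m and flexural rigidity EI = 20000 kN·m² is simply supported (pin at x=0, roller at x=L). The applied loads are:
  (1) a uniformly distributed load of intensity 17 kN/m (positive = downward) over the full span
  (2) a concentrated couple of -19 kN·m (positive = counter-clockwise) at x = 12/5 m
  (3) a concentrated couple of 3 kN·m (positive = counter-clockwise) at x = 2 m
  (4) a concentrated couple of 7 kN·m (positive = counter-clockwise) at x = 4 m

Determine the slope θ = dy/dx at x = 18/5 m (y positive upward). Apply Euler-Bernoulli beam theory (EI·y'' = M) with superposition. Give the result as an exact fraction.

Load 1 — uniform load w=17 kN/m over full span:
  θ_1 = -w(L³-6Lx²+4x³)/(24EI) = -17·(6³-6·6·(18/5)²+4·(18/5)³)/(24·20000) = 5661/2500000 rad
Load 2 — applied couple M₀=-19 kN·m at a=12/5 m (b=L-a=18/5):
  θ_2 = (M₀x²/(2L)-M₀(x-a)+C₁)/EI  [x>a] with C₁=M₀(3b²-L²)/(6L)=-38/25 = ((-19)·(18/5)²/(2·6)-(-19)·((18/5)-(12/5))+(-38/25))/20000 = 19/500000 rad
Load 3 — applied couple M₀=3 kN·m at a=2 m (b=L-a=4):
  θ_3 = (M₀x²/(2L)-M₀(x-a)+C₁)/EI  [x>a] with C₁=M₀(3b²-L²)/(6L)=1 = (3·(18/5)²/(2·6)-3·((18/5)-2)+1)/20000 = -7/250000 rad
Load 4 — applied couple M₀=7 kN·m at a=4 m (b=L-a=2):
  θ_4 = (M₀x²/(2L)+C₁)/EI  [x≤a] with C₁=M₀(3b²-L²)/(6L)=-14/3 = (7·(18/5)²/(2·6)+(-14/3))/20000 = 217/1500000 rad
Superposition: θ = Σ θ_i = 18143/7500000 rad ≈ 0.002419 rad

θ(18/5) = 18143/7500000 rad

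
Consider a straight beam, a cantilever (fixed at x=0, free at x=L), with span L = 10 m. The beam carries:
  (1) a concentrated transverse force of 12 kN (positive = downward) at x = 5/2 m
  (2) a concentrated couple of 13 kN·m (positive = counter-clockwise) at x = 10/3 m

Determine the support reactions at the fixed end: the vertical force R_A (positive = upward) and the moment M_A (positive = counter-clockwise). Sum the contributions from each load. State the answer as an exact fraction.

Load 1 — point force P=12 kN at a=5/2 m (b=L-a=15/2):
  R_A = P = 12 kN
  M_A = Pa = 12·(5/2) = 30 kN·m
Load 2 — applied couple M₀=13 kN·m at a=10/3 m (b=L-a=20/3):
  R_A = 0 kN
  M_A = -M₀ = -13 kN·m
Superposition: R_A = 12 kN, M_A = 17 kN·m

R_A = 12 kN, M_A = 17 kN·m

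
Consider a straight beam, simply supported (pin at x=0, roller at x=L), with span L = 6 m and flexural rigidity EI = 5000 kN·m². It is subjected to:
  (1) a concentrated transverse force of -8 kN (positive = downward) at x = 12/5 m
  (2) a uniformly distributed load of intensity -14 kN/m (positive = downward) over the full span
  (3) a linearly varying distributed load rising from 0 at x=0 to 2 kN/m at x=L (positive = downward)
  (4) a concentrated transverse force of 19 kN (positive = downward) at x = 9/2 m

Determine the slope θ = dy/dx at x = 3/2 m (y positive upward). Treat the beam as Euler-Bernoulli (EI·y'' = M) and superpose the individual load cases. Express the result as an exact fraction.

θ(3/2) = 1152987/80000000 rad

Load 1 — point force P=-8 kN at a=12/5 m (b=L-a=18/5):
  θ_1 = -Pb(L²-b²-3x²)/(6LEI)  [x≤a] = -(-8)·(18/5)·(6²-(18/5)²-3·(3/2)²)/(6·6·5000) = 1629/625000 rad
Load 2 — uniform load w=-14 kN/m over full span:
  θ_2 = -w(L³-6Lx²+4x³)/(24EI) = -(-14)·(6³-6·6·(3/2)²+4·(3/2)³)/(24·5000) = 693/40000 rad
Load 3 — triangular load w₀=2 kN/m (0→w₀ over full span):
  θ_3 = -w₀(7L⁴-30L²x²+15x⁴)/(360LEI) = -2·(7·6⁴-30·6²·(3/2)²+15·(3/2)⁴)/(360·6·5000) = -3981/3200000 rad
Load 4 — point force P=19 kN at a=9/2 m (b=L-a=3/2):
  θ_4 = -Pb(L²-b²-3x²)/(6LEI)  [x≤a] = -19·(3/2)·(6²-(3/2)²-3·(3/2)²)/(6·6·5000) = -171/40000 rad
Superposition: θ = Σ θ_i = 1152987/80000000 rad ≈ 0.014412 rad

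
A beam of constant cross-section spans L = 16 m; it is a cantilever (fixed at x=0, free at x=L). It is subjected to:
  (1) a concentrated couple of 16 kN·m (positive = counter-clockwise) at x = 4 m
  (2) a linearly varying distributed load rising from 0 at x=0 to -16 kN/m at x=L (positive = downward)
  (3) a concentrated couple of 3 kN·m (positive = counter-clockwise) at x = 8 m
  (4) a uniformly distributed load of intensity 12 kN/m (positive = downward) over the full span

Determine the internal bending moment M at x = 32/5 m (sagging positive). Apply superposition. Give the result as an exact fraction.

Load 1 — applied couple M₀=16 kN·m at a=4 m (b=L-a=12):
  M_1 = 0  [x>a] = 0 kN·m
Load 2 — triangular load w₀=-16 kN/m (0→w₀ over full span):
  M_2 = w₀Lx/2 - w₀L²/3 - w₀x³/(6L) = (-16)·16·(32/5)/2 - (-16)·16²/3 - (-16)·(32/5)³/(6·16) = 73728/125 kN·m
Load 3 — applied couple M₀=3 kN·m at a=8 m (b=L-a=8):
  M_3 = M₀  [x≤a] = 3 = 3 kN·m
Load 4 — uniform load w=12 kN/m over full span:
  M_4 = -w(L-x)²/2 = -12·(16-(32/5))²/2 = -13824/25 kN·m
Superposition: M = Σ M_i = 4983/125 kN·m ≈ 39.864000 kN·m

M(32/5) = 4983/125 kN·m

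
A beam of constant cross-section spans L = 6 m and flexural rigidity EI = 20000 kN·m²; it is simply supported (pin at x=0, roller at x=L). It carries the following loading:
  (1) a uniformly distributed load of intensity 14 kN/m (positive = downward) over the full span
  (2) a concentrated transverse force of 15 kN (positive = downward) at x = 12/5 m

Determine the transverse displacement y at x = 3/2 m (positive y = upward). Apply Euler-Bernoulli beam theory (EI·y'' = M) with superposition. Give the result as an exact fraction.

Load 1 — uniform load w=14 kN/m over full span:
  y_1 = -wx(L³-2Lx²+x³)/(24EI) = -14·(3/2)·(6³-2·6·(3/2)²+(3/2)³)/(24·20000) = -10773/1280000 m
Load 2 — point force P=15 kN at a=12/5 m (b=L-a=18/5):
  y_2 = -Pbx(L²-b²-x²)/(6LEI)  [x≤a] = -15·(18/5)·(3/2)·(6²-(18/5)²-(3/2)²)/(6·6·20000) = -18711/8000000 m
Superposition: y = Σ y_i = -344169/32000000 m ≈ -0.010755 m

y(3/2) = -344169/32000000 m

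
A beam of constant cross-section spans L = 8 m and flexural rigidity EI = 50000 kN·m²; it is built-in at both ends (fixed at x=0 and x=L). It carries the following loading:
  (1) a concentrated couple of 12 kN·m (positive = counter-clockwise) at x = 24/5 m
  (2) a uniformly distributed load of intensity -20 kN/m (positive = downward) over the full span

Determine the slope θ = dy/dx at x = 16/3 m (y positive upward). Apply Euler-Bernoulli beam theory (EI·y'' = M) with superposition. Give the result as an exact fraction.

Load 1 — applied couple M₀=12 kN·m at a=24/5 m (b=L-a=16/5):
  θ_1 = (R_Ax²/2 - M_Ax - M₀(x-a))/EI  [x>a] with R_A=54/25, M_A=96/25 = ((54/25)·(16/3)²/2 - (96/25)·(16/3) - 12·((16/3)-(24/5)))/50000 = 6/78125 rad
Load 2 — uniform load w=-20 kN/m over full span:
  θ_2 = -wx(L-x)(L-2x)/(12EI) = -(-20)·(16/3)·(8-(16/3))·(8-2·(16/3))/(12·50000) = -64/50625 rad
Superposition: θ = Σ θ_i = -7514/6328125 rad ≈ -0.001187 rad

θ(16/3) = -7514/6328125 rad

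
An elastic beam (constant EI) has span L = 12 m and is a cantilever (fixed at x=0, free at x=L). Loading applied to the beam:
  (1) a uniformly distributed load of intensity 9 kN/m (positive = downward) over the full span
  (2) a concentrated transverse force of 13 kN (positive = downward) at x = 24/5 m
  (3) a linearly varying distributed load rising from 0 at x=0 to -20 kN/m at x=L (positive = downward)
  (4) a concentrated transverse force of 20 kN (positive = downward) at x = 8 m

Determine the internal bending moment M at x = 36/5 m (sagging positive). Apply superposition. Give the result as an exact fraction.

Load 1 — uniform load w=9 kN/m over full span:
  M_1 = -w(L-x)²/2 = -9·(12-(36/5))²/2 = -2592/25 kN·m
Load 2 — point force P=13 kN at a=24/5 m (b=L-a=36/5):
  M_2 = 0  [x>a] = 0 kN·m
Load 3 — triangular load w₀=-20 kN/m (0→w₀ over full span):
  M_3 = w₀Lx/2 - w₀L²/3 - w₀x³/(6L) = (-20)·12·(36/5)/2 - (-20)·12²/3 - (-20)·(36/5)³/(6·12) = 4992/25 kN·m
Load 4 — point force P=20 kN at a=8 m (b=L-a=4):
  M_4 = -P(a-x)  [x≤a] = -20·(8-(36/5)) = -16 kN·m
Superposition: M = Σ M_i = 80 kN·m ≈ 80.000000 kN·m

M(36/5) = 80 kN·m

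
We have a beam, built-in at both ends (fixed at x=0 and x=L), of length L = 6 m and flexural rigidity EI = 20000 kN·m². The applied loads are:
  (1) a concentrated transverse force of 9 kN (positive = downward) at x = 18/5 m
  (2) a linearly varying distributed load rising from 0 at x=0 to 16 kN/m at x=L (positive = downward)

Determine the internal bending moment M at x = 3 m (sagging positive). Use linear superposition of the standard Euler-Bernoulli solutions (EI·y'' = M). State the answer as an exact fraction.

M(3) = 408/25 kN·m

Load 1 — point force P=9 kN at a=18/5 m (b=L-a=12/5):
  M_1 = Pb²(3a+b)x/L³ - Pab²/L²  [x≤a] = 9·(12/5)²·(3·(18/5)+(12/5))·3/6³ - 9·(18/5)·(12/5)²/6² = 108/25 kN·m
Load 2 — triangular load w₀=16 kN/m (0→w₀ over full span):
  M_2 = 3w₀Lx/20 - w₀L²/30 - w₀x³/(6L) = 3·16·6·3/20 - 16·6²/30 - 16·3³/(6·6) = 12 kN·m
Superposition: M = Σ M_i = 408/25 kN·m ≈ 16.320000 kN·m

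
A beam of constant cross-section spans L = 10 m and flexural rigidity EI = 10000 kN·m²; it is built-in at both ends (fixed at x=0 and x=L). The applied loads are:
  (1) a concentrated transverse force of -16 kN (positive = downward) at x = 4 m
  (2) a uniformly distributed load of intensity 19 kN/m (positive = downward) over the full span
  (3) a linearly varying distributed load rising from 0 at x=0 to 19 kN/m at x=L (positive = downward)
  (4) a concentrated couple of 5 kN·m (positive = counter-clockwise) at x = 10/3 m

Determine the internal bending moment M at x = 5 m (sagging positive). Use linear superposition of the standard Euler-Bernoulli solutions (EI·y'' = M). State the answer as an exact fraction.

Load 1 — point force P=-16 kN at a=4 m (b=L-a=6):
  M_1 = Pa²(a+3b)(L-x)/L³ - Pa²b/L²  [x>a] = (-16)·4²·(4+3·6)·(10-5)/10³ - (-16)·4²·6/10² = -64/5 kN·m
Load 2 — uniform load w=19 kN/m over full span:
  M_2 = wLx/2 - wL²/12 - wx²/2 = 19·10·5/2 - 19·10²/12 - 19·5²/2 = 475/6 kN·m
Load 3 — triangular load w₀=19 kN/m (0→w₀ over full span):
  M_3 = 3w₀Lx/20 - w₀L²/30 - w₀x³/(6L) = 3·19·10·5/20 - 19·10²/30 - 19·5³/(6·10) = 475/12 kN·m
Load 4 — applied couple M₀=5 kN·m at a=10/3 m (b=L-a=20/3):
  M_4 = R_Ax - M_A - M₀  [x>a] with R_A=2/3, M_A=0 = (2/3)·5 - 0 - 5 = -5/3 kN·m
Superposition: M = Σ M_i = 6257/60 kN·m ≈ 104.283333 kN·m

M(5) = 6257/60 kN·m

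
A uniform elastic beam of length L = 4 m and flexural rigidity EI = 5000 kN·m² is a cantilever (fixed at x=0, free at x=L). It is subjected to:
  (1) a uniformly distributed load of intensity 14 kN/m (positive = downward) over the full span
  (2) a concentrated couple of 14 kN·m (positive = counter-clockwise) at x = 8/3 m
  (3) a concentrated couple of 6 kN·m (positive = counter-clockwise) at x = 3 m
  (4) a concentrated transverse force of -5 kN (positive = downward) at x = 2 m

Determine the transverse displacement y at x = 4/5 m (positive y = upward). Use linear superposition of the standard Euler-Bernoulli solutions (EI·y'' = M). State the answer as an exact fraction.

Load 1 — uniform load w=14 kN/m over full span:
  y_1 = -wx²(x²-4Lx+6L²)/(24EI) = -14·(4/5)²·((4/5)²-4·4·(4/5)+6·4²)/(24·5000) = -7336/1171875 m
Load 2 — applied couple M₀=14 kN·m at a=8/3 m (b=L-a=4/3):
  y_2 = M₀x²/(2EI)  [x≤a] = 14·(4/5)²/(2·5000) = 14/15625 m
Load 3 — applied couple M₀=6 kN·m at a=3 m (b=L-a=1):
  y_3 = M₀x²/(2EI)  [x≤a] = 6·(4/5)²/(2·5000) = 6/15625 m
Load 4 — point force P=-5 kN at a=2 m (b=L-a=2):
  y_4 = -Px²(3a-x)/(6EI)  [x≤a] = -(-5)·(4/5)²·(3·2-(4/5))/(6·5000) = 26/46875 m
Superposition: y = Σ y_i = -5186/1171875 m ≈ -0.004425 m

y(4/5) = -5186/1171875 m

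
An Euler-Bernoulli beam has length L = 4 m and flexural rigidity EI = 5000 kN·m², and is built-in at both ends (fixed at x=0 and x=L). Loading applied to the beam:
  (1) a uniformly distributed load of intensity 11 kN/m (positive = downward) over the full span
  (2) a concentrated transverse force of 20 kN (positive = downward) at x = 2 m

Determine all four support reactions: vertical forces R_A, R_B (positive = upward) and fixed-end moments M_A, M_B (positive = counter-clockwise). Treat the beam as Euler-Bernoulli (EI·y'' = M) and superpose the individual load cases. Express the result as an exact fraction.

Load 1 — uniform load w=11 kN/m over full span:
  R_A = wL/2 = 11·4/2 = 22 kN
  M_A = wL²/12 = 11·4²/12 = 44/3 kN·m
  R_B = wL/2 = 11·4/2 = 22 kN
  M_B = -wL²/12 = -11·4²/12 = -44/3 kN·m
Load 2 — point force P=20 kN at a=2 m (b=L-a=2):
  R_A = Pb²(3a+b)/L³ = 20·2²·(3·2+2)/4³ = 10 kN
  M_A = Pab²/L² = 20·2·2²/4² = 10 kN·m
  R_B = Pa²(a+3b)/L³ = 20·2²·(2+3·2)/4³ = 10 kN
  M_B = -Pa²b/L² = -20·2²·2/4² = -10 kN·m
Superposition: R_A = 32 kN, M_A = 74/3 kN·m, R_B = 32 kN, M_B = -74/3 kN·m

R_A = 32 kN, M_A = 74/3 kN·m, R_B = 32 kN, M_B = -74/3 kN·m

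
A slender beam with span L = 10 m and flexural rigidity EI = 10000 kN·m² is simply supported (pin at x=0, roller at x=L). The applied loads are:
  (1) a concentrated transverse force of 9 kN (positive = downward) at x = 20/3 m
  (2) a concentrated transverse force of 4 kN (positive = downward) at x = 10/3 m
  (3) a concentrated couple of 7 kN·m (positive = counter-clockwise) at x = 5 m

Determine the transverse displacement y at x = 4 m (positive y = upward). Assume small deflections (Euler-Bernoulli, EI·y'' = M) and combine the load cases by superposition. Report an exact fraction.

y(4) = -29767/1350000 m

Load 1 — point force P=9 kN at a=20/3 m (b=L-a=10/3):
  y_1 = -Pbx(L²-b²-x²)/(6LEI)  [x≤a] = -9·(10/3)·4·(10²-(10/3)²-4²)/(6·10·10000) = -82/5625 m
Load 2 — point force P=4 kN at a=10/3 m (b=L-a=20/3):
  y_2 = -Pa(L-x)(2Lx-a²-x²)/(6LEI)  [x>a] = -4·(10/3)·(10-4)·(2·10·4-(10/3)²-4²)/(6·10·10000) = -119/16875 m
Load 3 — applied couple M₀=7 kN·m at a=5 m (b=L-a=5):
  y_3 = (M₀x³/(6L)+C₁x)/EI  [x≤a] with C₁=M₀(3b²-L²)/(6L)=-35/12 = (7·4³/(6·10)+(-35/12)·4)/10000 = -21/50000 m
Superposition: y = Σ y_i = -29767/1350000 m ≈ -0.022050 m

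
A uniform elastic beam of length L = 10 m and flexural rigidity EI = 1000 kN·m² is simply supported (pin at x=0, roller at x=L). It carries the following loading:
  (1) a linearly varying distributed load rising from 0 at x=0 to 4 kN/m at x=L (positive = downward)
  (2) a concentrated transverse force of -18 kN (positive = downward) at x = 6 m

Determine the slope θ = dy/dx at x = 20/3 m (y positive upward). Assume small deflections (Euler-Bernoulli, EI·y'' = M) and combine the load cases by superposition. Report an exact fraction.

Load 1 — triangular load w₀=4 kN/m (0→w₀ over full span):
  θ_1 = -w₀(7L⁴-30L²x²+15x⁴)/(360LEI) = -4·(7·10⁴-30·10²·(20/3)²+15·(20/3)⁴)/(360·10·1000) = 91/2430 rad
Load 2 — point force P=-18 kN at a=6 m (b=L-a=4):
  θ_2 = -Pa(2L²-6Lx+3x²+a²)/(6LEI)  [x>a] = -(-18)·6·(2·10²-6·10·(20/3)+3·(20/3)²+6²)/(6·10·1000) = -69/1250 rad
Superposition: θ = Σ θ_i = -2696/151875 rad ≈ -0.017751 rad

θ(20/3) = -2696/151875 rad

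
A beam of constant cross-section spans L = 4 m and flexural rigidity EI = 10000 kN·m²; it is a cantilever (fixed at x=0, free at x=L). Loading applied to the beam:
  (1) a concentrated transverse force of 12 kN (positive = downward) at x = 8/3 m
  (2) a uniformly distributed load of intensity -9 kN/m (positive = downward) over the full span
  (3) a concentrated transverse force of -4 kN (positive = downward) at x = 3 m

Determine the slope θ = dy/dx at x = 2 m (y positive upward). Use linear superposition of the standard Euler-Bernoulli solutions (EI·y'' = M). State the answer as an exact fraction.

Load 1 — point force P=12 kN at a=8/3 m (b=L-a=4/3):
  θ_1 = -Px(2a-x)/(2EI)  [x≤a] = -12·2·(2·(8/3)-2)/(2·10000) = -1/250 rad
Load 2 — uniform load w=-9 kN/m over full span:
  θ_2 = -wx(x²-3Lx+3L²)/(6EI) = -(-9)·2·(2²-3·4·2+3·4²)/(6·10000) = 21/2500 rad
Load 3 — point force P=-4 kN at a=3 m (b=L-a=1):
  θ_3 = -Px(2a-x)/(2EI)  [x≤a] = -(-4)·2·(2·3-2)/(2·10000) = 1/625 rad
Superposition: θ = Σ θ_i = 3/500 rad ≈ 0.006000 rad

θ(2) = 3/500 rad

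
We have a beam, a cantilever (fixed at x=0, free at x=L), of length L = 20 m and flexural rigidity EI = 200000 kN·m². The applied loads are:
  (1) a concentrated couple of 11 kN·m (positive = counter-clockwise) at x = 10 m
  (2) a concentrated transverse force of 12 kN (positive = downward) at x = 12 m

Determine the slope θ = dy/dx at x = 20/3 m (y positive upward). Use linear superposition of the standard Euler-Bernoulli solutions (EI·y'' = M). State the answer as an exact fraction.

Load 1 — applied couple M₀=11 kN·m at a=10 m (b=L-a=10):
  θ_1 = M₀x/EI  [x≤a] = 11·(20/3)/200000 = 11/30000 rad
Load 2 — point force P=12 kN at a=12 m (b=L-a=8):
  θ_2 = -Px(2a-x)/(2EI)  [x≤a] = -12·(20/3)·(2·12-(20/3))/(2·200000) = -13/3750 rad
Superposition: θ = Σ θ_i = -31/10000 rad ≈ -0.003100 rad

θ(20/3) = -31/10000 rad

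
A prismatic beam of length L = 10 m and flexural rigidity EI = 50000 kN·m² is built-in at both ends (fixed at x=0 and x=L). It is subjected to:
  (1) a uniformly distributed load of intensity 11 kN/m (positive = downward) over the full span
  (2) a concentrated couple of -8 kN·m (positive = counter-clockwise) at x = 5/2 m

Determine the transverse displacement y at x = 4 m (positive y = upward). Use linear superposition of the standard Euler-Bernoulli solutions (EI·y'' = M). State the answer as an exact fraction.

Load 1 — uniform load w=11 kN/m over full span:
  y_1 = -wx²(L-x)²/(24EI) = -11·4²·(10-4)²/(24·50000) = -33/6250 m
Load 2 — applied couple M₀=-8 kN·m at a=5/2 m (b=L-a=15/2):
  y_2 = (R_Ax³/6 - M_Ax²/2 - M₀(x-a)²/2)/EI  [x>a] with R_A=-9/10, M_A=3/2 = ((-9/10)·4³/6 - (3/2)·4²/2 - (-8)·(4-(5/2))²/2)/50000 = -63/250000 m
Superposition: y = Σ y_i = -1383/250000 m ≈ -0.005532 m

y(4) = -1383/250000 m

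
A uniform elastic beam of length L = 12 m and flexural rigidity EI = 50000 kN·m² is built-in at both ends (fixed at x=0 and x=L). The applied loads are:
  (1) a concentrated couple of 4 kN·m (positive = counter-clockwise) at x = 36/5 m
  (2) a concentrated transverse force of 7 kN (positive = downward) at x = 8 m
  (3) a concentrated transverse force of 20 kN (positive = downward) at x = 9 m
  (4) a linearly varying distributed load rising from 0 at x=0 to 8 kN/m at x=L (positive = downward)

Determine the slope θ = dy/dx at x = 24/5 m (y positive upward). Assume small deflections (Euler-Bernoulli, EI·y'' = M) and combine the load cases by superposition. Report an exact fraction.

θ(24/5) = -3797/3125000 rad

Load 1 — applied couple M₀=4 kN·m at a=36/5 m (b=L-a=24/5):
  θ_1 = (R_Ax²/2 - M_Ax)/EI  [x≤a] with R_A=12/25, M_A=32/25 = ((12/25)·(24/5)²/2 - (32/25)·(24/5))/50000 = -24/1953125 rad
Load 2 — point force P=7 kN at a=8 m (b=L-a=4):
  θ_2 = -Pb²x(2aL-(3a+b)x)/(2L³EI)  [x≤a] = -7·4²·(24/5)·(2·8·12-(3·8+4)·(24/5))/(2·12³·50000) = -14/78125 rad
Load 3 — point force P=20 kN at a=9 m (b=L-a=3):
  θ_3 = -Pb²x(2aL-(3a+b)x)/(2L³EI)  [x≤a] = -20·3²·(24/5)·(2·9·12-(3·9+3)·(24/5))/(2·12³·50000) = -9/25000 rad
Load 4 — triangular load w₀=8 kN/m (0→w₀ over full span):
  θ_4 = -w₀(2x(L-x)(L-2x)(x+2L)+x²(L-x)²)/(120LEI) = -8·(2·(24/5)·(12-(24/5))·(12-2·(24/5))·((24/5)+2·12)+(24/5)²·(12-(24/5))²)/(120·12·50000) = -1296/1953125 rad
Superposition: θ = Σ θ_i = -3797/3125000 rad ≈ -0.001215 rad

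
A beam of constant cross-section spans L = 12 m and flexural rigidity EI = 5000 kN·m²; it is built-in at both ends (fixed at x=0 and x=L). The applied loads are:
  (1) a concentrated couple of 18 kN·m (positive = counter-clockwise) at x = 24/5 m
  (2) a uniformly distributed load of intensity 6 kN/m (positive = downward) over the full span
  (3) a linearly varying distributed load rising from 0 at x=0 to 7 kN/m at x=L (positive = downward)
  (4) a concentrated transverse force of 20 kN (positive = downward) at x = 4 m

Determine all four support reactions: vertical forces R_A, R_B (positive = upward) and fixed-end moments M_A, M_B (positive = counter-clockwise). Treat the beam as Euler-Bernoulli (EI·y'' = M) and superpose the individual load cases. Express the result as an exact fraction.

Load 1 — applied couple M₀=18 kN·m at a=24/5 m (b=L-a=36/5):
  R_A = 6M₀ab/L³ = 6·18·(24/5)·(36/5)/12³ = 54/25 kN
  M_A = M₀b(2a-b)/L² = 18·(36/5)·(2·(24/5)-(36/5))/12² = 54/25 kN·m
  R_B = -6M₀ab/L³ = -6·18·(24/5)·(36/5)/12³ = -54/25 kN
  M_B = M₀a(2b-a)/L² = 18·(24/5)·(2·(36/5)-(24/5))/12² = 144/25 kN·m
Load 2 — uniform load w=6 kN/m over full span:
  R_A = wL/2 = 6·12/2 = 36 kN
  M_A = wL²/12 = 6·12²/12 = 72 kN·m
  R_B = wL/2 = 6·12/2 = 36 kN
  M_B = -wL²/12 = -6·12²/12 = -72 kN·m
Load 3 — triangular load w₀=7 kN/m (0→w₀ over full span):
  R_A = 3w₀L/20 = 3·7·12/20 = 63/5 kN
  M_A = w₀L²/30 = 7·12²/30 = 168/5 kN·m
  R_B = 7w₀L/20 = 7·7·12/20 = 147/5 kN
  M_B = -w₀L²/20 = -7·12²/20 = -252/5 kN·m
Load 4 — point force P=20 kN at a=4 m (b=L-a=8):
  R_A = Pb²(3a+b)/L³ = 20·8²·(3·4+8)/12³ = 400/27 kN
  M_A = Pab²/L² = 20·4·8²/12² = 320/9 kN·m
  R_B = Pa²(a+3b)/L³ = 20·4²·(4+3·8)/12³ = 140/27 kN
  M_B = -Pa²b/L² = -20·4²·8/12² = -160/9 kN·m
Superposition: R_A = 44263/675 kN, M_A = 32246/225 kN·m, R_B = 46187/675 kN, M_B = -30244/225 kN·m

R_A = 44263/675 kN, M_A = 32246/225 kN·m, R_B = 46187/675 kN, M_B = -30244/225 kN·m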